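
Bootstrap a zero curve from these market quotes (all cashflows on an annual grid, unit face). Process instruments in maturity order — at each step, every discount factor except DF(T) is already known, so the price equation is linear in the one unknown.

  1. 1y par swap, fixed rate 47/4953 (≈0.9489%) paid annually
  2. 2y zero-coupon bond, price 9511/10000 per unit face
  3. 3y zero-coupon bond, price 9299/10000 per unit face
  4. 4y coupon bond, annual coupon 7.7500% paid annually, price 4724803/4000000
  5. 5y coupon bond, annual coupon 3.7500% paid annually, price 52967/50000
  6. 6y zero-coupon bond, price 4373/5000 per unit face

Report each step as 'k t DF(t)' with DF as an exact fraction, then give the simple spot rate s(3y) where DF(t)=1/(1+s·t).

step 1 [1y] swap r/1=47/4953: DF=(1 − 47/4953·(0))/(1+47/4953) = 4953/5000 ≈ 0.990600
step 2 [2y] zero: DF = P = 9511/10000 ≈ 0.951100
step 3 [3y] zero: DF = P = 9299/10000 ≈ 0.929900
step 4 [4y] bond c/1=31/400: DF=(4724803/4000000 − 31/400·(0.990600+0.951100+0.929900))/(1+31/400) = 8897/10000 ≈ 0.889700
step 5 [5y] bond c/1=3/80: DF=(52967/50000 − 3/80·(0.990600+0.951100+0.929900+0.889700))/(1+3/80) = 8851/10000 ≈ 0.885100
step 6 [6y] zero: DF = P = 4373/5000 ≈ 0.874600

1 1 4953/5000
2 2 9511/10000
3 3 9299/10000
4 4 8897/10000
5 5 8851/10000
6 6 4373/5000
s(3y) = (1/(9299/10000) − 1)/(3) = 701/27897 ≈ 2.5128%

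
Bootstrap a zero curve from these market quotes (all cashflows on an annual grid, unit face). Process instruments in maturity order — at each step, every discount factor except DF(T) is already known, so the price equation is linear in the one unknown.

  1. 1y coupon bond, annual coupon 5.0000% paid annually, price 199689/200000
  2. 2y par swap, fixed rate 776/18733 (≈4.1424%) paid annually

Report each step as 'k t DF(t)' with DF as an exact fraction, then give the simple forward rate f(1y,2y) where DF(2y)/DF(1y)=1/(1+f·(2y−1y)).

step 1 [1y] bond c/1=1/20: DF=(199689/200000 − 1/20·(0))/(1+1/20) = 9509/10000 ≈ 0.950900
step 2 [2y] swap r/1=776/18733: DF=(1 − 776/18733·(0.950900))/(1+776/18733) = 1153/1250 ≈ 0.922400

1 1 9509/10000
2 2 1153/1250
f(1y,2y) = ((9509/10000)/(1153/1250) − 1)/(1) = 285/9224 ≈ 3.0898%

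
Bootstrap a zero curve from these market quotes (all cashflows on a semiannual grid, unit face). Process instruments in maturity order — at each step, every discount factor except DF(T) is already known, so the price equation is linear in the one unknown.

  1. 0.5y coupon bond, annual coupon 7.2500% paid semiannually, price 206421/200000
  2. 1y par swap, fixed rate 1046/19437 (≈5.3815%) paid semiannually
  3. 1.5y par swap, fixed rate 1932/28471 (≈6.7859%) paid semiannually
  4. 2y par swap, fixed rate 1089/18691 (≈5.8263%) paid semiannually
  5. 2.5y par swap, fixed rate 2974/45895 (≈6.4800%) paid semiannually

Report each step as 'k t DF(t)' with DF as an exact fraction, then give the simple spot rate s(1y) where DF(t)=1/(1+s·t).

1 1/2 249/250
2 1 9477/10000
3 3/2 4517/5000
4 2 8911/10000
5 5/2 8513/10000
s(1y) = (1/(9477/10000) − 1)/(1) = 523/9477 ≈ 5.5186%

step 1 [0.5y] bond c/2=29/800: DF=(206421/200000 − 29/800·(0))/(1+29/800) = 249/250 ≈ 0.996000
step 2 [1y] swap r/2=523/19437: DF=(1 − 523/19437·(0.996000))/(1+523/19437) = 9477/10000 ≈ 0.947700
step 3 [1.5y] swap r/2=966/28471: DF=(1 − 966/28471·(0.996000+0.947700))/(1+966/28471) = 4517/5000 ≈ 0.903400
step 4 [2y] swap r/2=1089/37382: DF=(1 − 1089/37382·(0.996000+0.947700+0.903400))/(1+1089/37382) = 8911/10000 ≈ 0.891100
step 5 [2.5y] swap r/2=1487/45895: DF=(1 − 1487/45895·(0.996000+0.947700+0.903400+0.891100))/(1+1487/45895) = 8513/10000 ≈ 0.851300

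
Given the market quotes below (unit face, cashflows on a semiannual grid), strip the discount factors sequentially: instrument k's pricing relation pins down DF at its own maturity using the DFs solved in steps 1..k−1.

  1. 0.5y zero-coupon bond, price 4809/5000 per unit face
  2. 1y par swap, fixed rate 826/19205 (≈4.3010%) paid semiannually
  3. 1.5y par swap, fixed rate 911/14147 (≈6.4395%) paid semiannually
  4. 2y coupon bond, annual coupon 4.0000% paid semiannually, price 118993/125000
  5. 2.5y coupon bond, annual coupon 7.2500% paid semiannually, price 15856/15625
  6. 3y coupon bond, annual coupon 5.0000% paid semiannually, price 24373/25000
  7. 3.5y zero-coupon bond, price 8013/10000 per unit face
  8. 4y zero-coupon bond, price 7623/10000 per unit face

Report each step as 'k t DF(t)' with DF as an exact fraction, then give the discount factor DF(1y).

1 1/2 4809/5000
2 1 9587/10000
3 3/2 9089/10000
4 2 4389/5000
5 5/2 531/625
6 3 21/25
7 7/2 8013/10000
8 4 7623/10000
DF(1y) = 9587/10000 ≈ 0.958700

step 1 [0.5y] zero: DF = P = 4809/5000 ≈ 0.961800
step 2 [1y] swap r/2=413/19205: DF=(1 − 413/19205·(0.961800))/(1+413/19205) = 9587/10000 ≈ 0.958700
step 3 [1.5y] swap r/2=911/28294: DF=(1 − 911/28294·(0.961800+0.958700))/(1+911/28294) = 9089/10000 ≈ 0.908900
step 4 [2y] bond c/2=1/50: DF=(118993/125000 − 1/50·(0.961800+0.958700+0.908900))/(1+1/50) = 4389/5000 ≈ 0.877800
step 5 [2.5y] bond c/2=29/800: DF=(15856/15625 − 29/800·(0.961800+0.958700+0.908900+0.877800))/(1+29/800) = 531/625 ≈ 0.849600
step 6 [3y] bond c/2=1/40: DF=(24373/25000 − 1/40·(0.961800+0.958700+0.908900+0.877800+0.849600))/(1+1/40) = 21/25 ≈ 0.840000
step 7 [3.5y] zero: DF = P = 8013/10000 ≈ 0.801300
step 8 [4y] zero: DF = P = 7623/10000 ≈ 0.762300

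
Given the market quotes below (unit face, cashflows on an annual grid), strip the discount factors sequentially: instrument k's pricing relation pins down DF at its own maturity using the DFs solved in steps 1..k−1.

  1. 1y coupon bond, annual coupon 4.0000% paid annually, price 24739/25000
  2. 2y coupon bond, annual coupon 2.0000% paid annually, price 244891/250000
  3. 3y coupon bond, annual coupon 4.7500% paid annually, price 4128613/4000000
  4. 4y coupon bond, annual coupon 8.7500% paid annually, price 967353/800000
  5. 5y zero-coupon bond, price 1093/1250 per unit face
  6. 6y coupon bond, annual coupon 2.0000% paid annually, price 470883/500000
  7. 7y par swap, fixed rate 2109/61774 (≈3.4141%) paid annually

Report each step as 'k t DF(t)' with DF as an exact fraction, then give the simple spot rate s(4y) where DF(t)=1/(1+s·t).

step 1 [1y] bond c/1=1/25: DF=(24739/25000 − 1/25·(0))/(1+1/25) = 1903/2000 ≈ 0.951500
step 2 [2y] bond c/1=1/50: DF=(244891/250000 − 1/50·(0.951500))/(1+1/50) = 9417/10000 ≈ 0.941700
step 3 [3y] bond c/1=19/400: DF=(4128613/4000000 − 19/400·(0.951500+0.941700))/(1+19/400) = 1799/2000 ≈ 0.899500
step 4 [4y] bond c/1=7/80: DF=(967353/800000 − 7/80·(0.951500+0.941700+0.899500))/(1+7/80) = 1109/1250 ≈ 0.887200
step 5 [5y] zero: DF = P = 1093/1250 ≈ 0.874400
step 6 [6y] bond c/1=1/50: DF=(470883/500000 − 1/50·(0.951500+0.941700+0.899500+0.887200+0.874400))/(1+1/50) = 417/500 ≈ 0.834000
step 7 [7y] swap r/1=2109/61774: DF=(1 − 2109/61774·(0.951500+0.941700+0.899500+0.887200+0.874400+0.834000))/(1+2109/61774) = 7891/10000 ≈ 0.789100

1 1 1903/2000
2 2 9417/10000
3 3 1799/2000
4 4 1109/1250
5 5 1093/1250
6 6 417/500
7 7 7891/10000
s(4y) = (1/(1109/1250) − 1)/(4) = 141/4436 ≈ 3.1785%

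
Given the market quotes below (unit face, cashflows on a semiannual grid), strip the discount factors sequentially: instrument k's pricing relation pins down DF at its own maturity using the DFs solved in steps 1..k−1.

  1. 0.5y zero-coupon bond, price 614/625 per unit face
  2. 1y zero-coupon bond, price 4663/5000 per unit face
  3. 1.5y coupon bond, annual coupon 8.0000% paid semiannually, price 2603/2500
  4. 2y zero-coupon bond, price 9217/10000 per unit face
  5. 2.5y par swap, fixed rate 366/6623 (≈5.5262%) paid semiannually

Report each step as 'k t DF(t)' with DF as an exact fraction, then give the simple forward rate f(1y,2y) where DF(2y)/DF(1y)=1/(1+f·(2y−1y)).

1 1/2 614/625
2 1 4663/5000
3 3/2 371/400
4 2 9217/10000
5 5/2 8719/10000
f(1y,2y) = ((4663/5000)/(9217/10000) − 1)/(1) = 109/9217 ≈ 1.1826%

step 1 [0.5y] zero: DF = P = 614/625 ≈ 0.982400
step 2 [1y] zero: DF = P = 4663/5000 ≈ 0.932600
step 3 [1.5y] bond c/2=1/25: DF=(2603/2500 − 1/25·(0.982400+0.932600))/(1+1/25) = 371/400 ≈ 0.927500
step 4 [2y] zero: DF = P = 9217/10000 ≈ 0.921700
step 5 [2.5y] swap r/2=183/6623: DF=(1 − 183/6623·(0.982400+0.932600+0.927500+0.921700))/(1+183/6623) = 8719/10000 ≈ 0.871900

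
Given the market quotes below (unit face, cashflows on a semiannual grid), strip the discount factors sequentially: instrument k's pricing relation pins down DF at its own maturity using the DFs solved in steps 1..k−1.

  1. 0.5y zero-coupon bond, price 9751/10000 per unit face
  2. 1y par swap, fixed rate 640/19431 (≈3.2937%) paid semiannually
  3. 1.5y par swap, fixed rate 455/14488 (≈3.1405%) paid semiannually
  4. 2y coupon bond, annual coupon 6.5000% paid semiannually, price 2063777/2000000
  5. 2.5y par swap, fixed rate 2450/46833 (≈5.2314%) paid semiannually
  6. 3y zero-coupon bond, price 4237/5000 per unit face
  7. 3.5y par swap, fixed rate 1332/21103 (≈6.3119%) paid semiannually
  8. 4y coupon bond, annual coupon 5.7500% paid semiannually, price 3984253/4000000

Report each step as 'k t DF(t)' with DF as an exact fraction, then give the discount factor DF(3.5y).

1 1/2 9751/10000
2 1 121/125
3 3/2 1909/2000
4 2 4541/5000
5 5/2 351/400
6 3 4237/5000
7 7/2 4001/5000
8 4 7913/10000
DF(3.5y) = 4001/5000 ≈ 0.800200

step 1 [0.5y] zero: DF = P = 9751/10000 ≈ 0.975100
step 2 [1y] swap r/2=320/19431: DF=(1 − 320/19431·(0.975100))/(1+320/19431) = 121/125 ≈ 0.968000
step 3 [1.5y] swap r/2=455/28976: DF=(1 − 455/28976·(0.975100+0.968000))/(1+455/28976) = 1909/2000 ≈ 0.954500
step 4 [2y] bond c/2=13/400: DF=(2063777/2000000 − 13/400·(0.975100+0.968000+0.954500))/(1+13/400) = 4541/5000 ≈ 0.908200
step 5 [2.5y] swap r/2=1225/46833: DF=(1 − 1225/46833·(0.975100+0.968000+0.954500+0.908200))/(1+1225/46833) = 351/400 ≈ 0.877500
step 6 [3y] zero: DF = P = 4237/5000 ≈ 0.847400
step 7 [3.5y] swap r/2=666/21103: DF=(1 − 666/21103·(0.975100+0.968000+0.954500+0.908200+0.877500+0.847400))/(1+666/21103) = 4001/5000 ≈ 0.800200
step 8 [4y] bond c/2=23/800: DF=(3984253/4000000 − 23/800·(0.975100+0.968000+0.954500+0.908200+0.877500+0.847400+0.800200))/(1+23/800) = 7913/10000 ≈ 0.791300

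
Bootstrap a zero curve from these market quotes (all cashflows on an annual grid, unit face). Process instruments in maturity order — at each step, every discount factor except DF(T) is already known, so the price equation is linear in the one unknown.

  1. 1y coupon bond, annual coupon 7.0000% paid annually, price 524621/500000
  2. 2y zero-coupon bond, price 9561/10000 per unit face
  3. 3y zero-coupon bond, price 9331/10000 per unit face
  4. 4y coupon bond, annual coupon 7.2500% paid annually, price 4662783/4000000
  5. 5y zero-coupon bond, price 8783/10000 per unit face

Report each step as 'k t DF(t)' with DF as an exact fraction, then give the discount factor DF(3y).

1 1 4903/5000
2 2 9561/10000
3 3 9331/10000
4 4 8929/10000
5 5 8783/10000
DF(3y) = 9331/10000 ≈ 0.933100

step 1 [1y] bond c/1=7/100: DF=(524621/500000 − 7/100·(0))/(1+7/100) = 4903/5000 ≈ 0.980600
step 2 [2y] zero: DF = P = 9561/10000 ≈ 0.956100
step 3 [3y] zero: DF = P = 9331/10000 ≈ 0.933100
step 4 [4y] bond c/1=29/400: DF=(4662783/4000000 − 29/400·(0.980600+0.956100+0.933100))/(1+29/400) = 8929/10000 ≈ 0.892900
step 5 [5y] zero: DF = P = 8783/10000 ≈ 0.878300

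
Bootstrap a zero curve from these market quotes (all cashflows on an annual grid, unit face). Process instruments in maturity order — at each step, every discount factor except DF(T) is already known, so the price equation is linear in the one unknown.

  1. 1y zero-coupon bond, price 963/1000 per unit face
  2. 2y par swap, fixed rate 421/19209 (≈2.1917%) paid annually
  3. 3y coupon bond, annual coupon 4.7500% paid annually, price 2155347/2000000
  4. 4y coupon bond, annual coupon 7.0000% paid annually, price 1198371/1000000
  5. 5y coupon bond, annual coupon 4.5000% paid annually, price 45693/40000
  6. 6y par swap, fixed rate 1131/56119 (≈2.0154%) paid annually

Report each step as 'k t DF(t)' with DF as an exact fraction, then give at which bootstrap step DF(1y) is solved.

step 1 [1y] zero: DF = P = 963/1000 ≈ 0.963000
step 2 [2y] swap r/1=421/19209: DF=(1 − 421/19209·(0.963000))/(1+421/19209) = 9579/10000 ≈ 0.957900
step 3 [3y] bond c/1=19/400: DF=(2155347/2000000 − 19/400·(0.963000+0.957900))/(1+19/400) = 9417/10000 ≈ 0.941700
step 4 [4y] bond c/1=7/100: DF=(1198371/1000000 − 7/100·(0.963000+0.957900+0.941700))/(1+7/100) = 9327/10000 ≈ 0.932700
step 5 [5y] bond c/1=9/200: DF=(45693/40000 − 9/200·(0.963000+0.957900+0.941700+0.932700))/(1+9/200) = 9297/10000 ≈ 0.929700
step 6 [6y] swap r/1=1131/56119: DF=(1 − 1131/56119·(0.963000+0.957900+0.941700+0.932700+0.929700))/(1+1131/56119) = 8869/10000 ≈ 0.886900

1 1 963/1000
2 2 9579/10000
3 3 9417/10000
4 4 9327/10000
5 5 9297/10000
6 6 8869/10000
DF(1y) is solved at step 1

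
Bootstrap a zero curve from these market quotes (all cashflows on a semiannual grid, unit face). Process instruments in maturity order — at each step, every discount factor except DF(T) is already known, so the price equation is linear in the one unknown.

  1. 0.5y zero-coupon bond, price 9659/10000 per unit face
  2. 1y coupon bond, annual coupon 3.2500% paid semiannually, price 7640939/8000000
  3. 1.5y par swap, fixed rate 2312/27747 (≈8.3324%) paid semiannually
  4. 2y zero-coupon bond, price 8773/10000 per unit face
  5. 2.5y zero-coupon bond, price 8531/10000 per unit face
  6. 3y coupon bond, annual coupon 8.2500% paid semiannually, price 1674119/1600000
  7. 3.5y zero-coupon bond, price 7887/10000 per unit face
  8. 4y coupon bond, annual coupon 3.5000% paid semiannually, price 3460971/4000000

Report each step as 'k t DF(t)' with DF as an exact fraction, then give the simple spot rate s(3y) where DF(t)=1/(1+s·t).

1 1/2 9659/10000
2 1 2311/2500
3 3/2 2211/2500
4 2 8773/10000
5 5/2 8531/10000
6 3 1033/1250
7 7/2 7887/10000
8 4 7451/10000
s(3y) = (1/(1033/1250) − 1)/(3) = 217/3099 ≈ 7.0023%

step 1 [0.5y] zero: DF = P = 9659/10000 ≈ 0.965900
step 2 [1y] bond c/2=13/800: DF=(7640939/8000000 − 13/800·(0.965900))/(1+13/800) = 2311/2500 ≈ 0.924400
step 3 [1.5y] swap r/2=1156/27747: DF=(1 − 1156/27747·(0.965900+0.924400))/(1+1156/27747) = 2211/2500 ≈ 0.884400
step 4 [2y] zero: DF = P = 8773/10000 ≈ 0.877300
step 5 [2.5y] zero: DF = P = 8531/10000 ≈ 0.853100
step 6 [3y] bond c/2=33/800: DF=(1674119/1600000 − 33/800·(0.965900+0.924400+0.884400+0.877300+0.853100))/(1+33/800) = 1033/1250 ≈ 0.826400
step 7 [3.5y] zero: DF = P = 7887/10000 ≈ 0.788700
step 8 [4y] bond c/2=7/400: DF=(3460971/4000000 − 7/400·(0.965900+0.924400+0.884400+0.877300+0.853100+0.826400+0.788700))/(1+7/400) = 7451/10000 ≈ 0.745100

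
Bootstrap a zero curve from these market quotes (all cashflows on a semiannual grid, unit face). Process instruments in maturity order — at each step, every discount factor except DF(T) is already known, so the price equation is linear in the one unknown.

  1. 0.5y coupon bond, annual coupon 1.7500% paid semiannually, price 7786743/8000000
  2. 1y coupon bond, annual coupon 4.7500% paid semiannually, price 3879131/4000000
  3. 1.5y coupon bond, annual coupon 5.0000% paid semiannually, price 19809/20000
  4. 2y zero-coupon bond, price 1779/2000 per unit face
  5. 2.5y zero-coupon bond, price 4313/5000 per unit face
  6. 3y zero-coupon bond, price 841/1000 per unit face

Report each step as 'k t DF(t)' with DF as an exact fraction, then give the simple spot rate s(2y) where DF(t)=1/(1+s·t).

step 1 [0.5y] bond c/2=7/800: DF=(7786743/8000000 − 7/800·(0))/(1+7/800) = 9649/10000 ≈ 0.964900
step 2 [1y] bond c/2=19/800: DF=(3879131/4000000 − 19/800·(0.964900))/(1+19/800) = 9249/10000 ≈ 0.924900
step 3 [1.5y] bond c/2=1/40: DF=(19809/20000 − 1/40·(0.964900+0.924900))/(1+1/40) = 4601/5000 ≈ 0.920200
step 4 [2y] zero: DF = P = 1779/2000 ≈ 0.889500
step 5 [2.5y] zero: DF = P = 4313/5000 ≈ 0.862600
step 6 [3y] zero: DF = P = 841/1000 ≈ 0.841000

1 1/2 9649/10000
2 1 9249/10000
3 3/2 4601/5000
4 2 1779/2000
5 5/2 4313/5000
6 3 841/1000
s(2y) = (1/(1779/2000) − 1)/(2) = 221/3558 ≈ 6.2114%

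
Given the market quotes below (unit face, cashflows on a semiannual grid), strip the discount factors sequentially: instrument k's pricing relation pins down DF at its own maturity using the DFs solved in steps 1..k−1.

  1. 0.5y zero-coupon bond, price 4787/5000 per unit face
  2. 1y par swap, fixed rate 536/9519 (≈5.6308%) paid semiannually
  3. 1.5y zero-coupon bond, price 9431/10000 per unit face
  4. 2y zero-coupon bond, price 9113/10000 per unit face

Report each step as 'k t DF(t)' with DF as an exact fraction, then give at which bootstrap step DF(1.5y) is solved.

1 1/2 4787/5000
2 1 1183/1250
3 3/2 9431/10000
4 2 9113/10000
DF(1.5y) is solved at step 3

step 1 [0.5y] zero: DF = P = 4787/5000 ≈ 0.957400
step 2 [1y] swap r/2=268/9519: DF=(1 − 268/9519·(0.957400))/(1+268/9519) = 1183/1250 ≈ 0.946400
step 3 [1.5y] zero: DF = P = 9431/10000 ≈ 0.943100
step 4 [2y] zero: DF = P = 9113/10000 ≈ 0.911300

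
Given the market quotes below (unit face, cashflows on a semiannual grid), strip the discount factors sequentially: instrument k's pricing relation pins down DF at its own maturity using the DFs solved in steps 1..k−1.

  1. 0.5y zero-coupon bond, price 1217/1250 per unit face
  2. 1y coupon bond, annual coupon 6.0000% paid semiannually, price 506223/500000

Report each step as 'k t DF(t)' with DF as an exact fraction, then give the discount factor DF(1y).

step 1 [0.5y] zero: DF = P = 1217/1250 ≈ 0.973600
step 2 [1y] bond c/2=3/100: DF=(506223/500000 − 3/100·(0.973600))/(1+3/100) = 4773/5000 ≈ 0.954600

1 1/2 1217/1250
2 1 4773/5000
DF(1y) = 4773/5000 ≈ 0.954600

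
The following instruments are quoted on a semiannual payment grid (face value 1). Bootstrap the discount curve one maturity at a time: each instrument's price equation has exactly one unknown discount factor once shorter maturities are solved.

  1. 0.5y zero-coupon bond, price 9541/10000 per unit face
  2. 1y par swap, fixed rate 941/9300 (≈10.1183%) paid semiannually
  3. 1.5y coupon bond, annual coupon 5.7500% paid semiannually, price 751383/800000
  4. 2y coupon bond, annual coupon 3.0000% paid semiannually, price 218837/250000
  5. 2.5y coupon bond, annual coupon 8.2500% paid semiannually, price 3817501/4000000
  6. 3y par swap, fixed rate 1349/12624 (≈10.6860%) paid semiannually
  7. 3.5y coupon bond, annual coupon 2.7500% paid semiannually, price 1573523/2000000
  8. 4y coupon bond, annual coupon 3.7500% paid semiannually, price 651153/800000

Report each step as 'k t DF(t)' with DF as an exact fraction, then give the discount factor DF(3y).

1 1/2 9541/10000
2 1 9059/10000
3 3/2 861/1000
4 2 4111/5000
5 5/2 3881/5000
6 3 3651/5000
7 7/2 1769/2500
8 4 693/1000
DF(3y) = 3651/5000 ≈ 0.730200

step 1 [0.5y] zero: DF = P = 9541/10000 ≈ 0.954100
step 2 [1y] swap r/2=941/18600: DF=(1 − 941/18600·(0.954100))/(1+941/18600) = 9059/10000 ≈ 0.905900
step 3 [1.5y] bond c/2=23/800: DF=(751383/800000 − 23/800·(0.954100+0.905900))/(1+23/800) = 861/1000 ≈ 0.861000
step 4 [2y] bond c/2=3/200: DF=(218837/250000 − 3/200·(0.954100+0.905900+0.861000))/(1+3/200) = 4111/5000 ≈ 0.822200
step 5 [2.5y] bond c/2=33/800: DF=(3817501/4000000 − 33/800·(0.954100+0.905900+0.861000+0.822200))/(1+33/800) = 3881/5000 ≈ 0.776200
step 6 [3y] swap r/2=1349/25248: DF=(1 − 1349/25248·(0.954100+0.905900+0.861000+0.822200+0.776200))/(1+1349/25248) = 3651/5000 ≈ 0.730200
step 7 [3.5y] bond c/2=11/800: DF=(1573523/2000000 − 11/800·(0.954100+0.905900+0.861000+0.822200+0.776200+0.730200))/(1+11/800) = 1769/2500 ≈ 0.707600
step 8 [4y] bond c/2=3/160: DF=(651153/800000 − 3/160·(0.954100+0.905900+0.861000+0.822200+0.776200+0.730200+0.707600))/(1+3/160) = 693/1000 ≈ 0.693000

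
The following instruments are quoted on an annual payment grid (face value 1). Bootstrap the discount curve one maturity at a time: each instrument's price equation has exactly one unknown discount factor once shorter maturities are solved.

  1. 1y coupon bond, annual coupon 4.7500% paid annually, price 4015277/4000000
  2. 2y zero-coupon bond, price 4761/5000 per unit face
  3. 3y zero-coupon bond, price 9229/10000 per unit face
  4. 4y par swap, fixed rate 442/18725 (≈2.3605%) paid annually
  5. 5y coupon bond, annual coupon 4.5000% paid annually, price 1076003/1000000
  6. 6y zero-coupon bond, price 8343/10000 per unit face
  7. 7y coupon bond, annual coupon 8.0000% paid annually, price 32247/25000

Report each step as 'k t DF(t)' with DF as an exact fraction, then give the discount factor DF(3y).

1 1 9583/10000
2 2 4761/5000
3 3 9229/10000
4 4 2279/2500
5 5 2171/2500
6 6 8343/10000
7 7 1977/2500
DF(3y) = 9229/10000 ≈ 0.922900

step 1 [1y] bond c/1=19/400: DF=(4015277/4000000 − 19/400·(0))/(1+19/400) = 9583/10000 ≈ 0.958300
step 2 [2y] zero: DF = P = 4761/5000 ≈ 0.952200
step 3 [3y] zero: DF = P = 9229/10000 ≈ 0.922900
step 4 [4y] swap r/1=442/18725: DF=(1 − 442/18725·(0.958300+0.952200+0.922900))/(1+442/18725) = 2279/2500 ≈ 0.911600
step 5 [5y] bond c/1=9/200: DF=(1076003/1000000 − 9/200·(0.958300+0.952200+0.922900+0.911600))/(1+9/200) = 2171/2500 ≈ 0.868400
step 6 [6y] zero: DF = P = 8343/10000 ≈ 0.834300
step 7 [7y] bond c/1=2/25: DF=(32247/25000 − 2/25·(0.958300+0.952200+0.922900+0.911600+0.868400+0.834300))/(1+2/25) = 1977/2500 ≈ 0.790800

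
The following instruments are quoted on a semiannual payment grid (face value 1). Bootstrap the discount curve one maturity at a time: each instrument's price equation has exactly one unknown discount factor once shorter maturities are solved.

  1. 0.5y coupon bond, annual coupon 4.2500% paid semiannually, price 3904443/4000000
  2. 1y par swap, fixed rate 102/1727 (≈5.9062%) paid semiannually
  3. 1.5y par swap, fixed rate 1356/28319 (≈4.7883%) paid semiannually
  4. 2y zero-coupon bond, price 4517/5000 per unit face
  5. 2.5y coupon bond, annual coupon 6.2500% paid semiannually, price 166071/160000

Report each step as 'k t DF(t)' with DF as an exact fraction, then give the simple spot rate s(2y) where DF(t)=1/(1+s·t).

step 1 [0.5y] bond c/2=17/800: DF=(3904443/4000000 − 17/800·(0))/(1+17/800) = 4779/5000 ≈ 0.955800
step 2 [1y] swap r/2=51/1727: DF=(1 − 51/1727·(0.955800))/(1+51/1727) = 9439/10000 ≈ 0.943900
step 3 [1.5y] swap r/2=678/28319: DF=(1 − 678/28319·(0.955800+0.943900))/(1+678/28319) = 4661/5000 ≈ 0.932200
step 4 [2y] zero: DF = P = 4517/5000 ≈ 0.903400
step 5 [2.5y] bond c/2=1/32: DF=(166071/160000 − 1/32·(0.955800+0.943900+0.932200+0.903400))/(1+1/32) = 8933/10000 ≈ 0.893300

1 1/2 4779/5000
2 1 9439/10000
3 3/2 4661/5000
4 2 4517/5000
5 5/2 8933/10000
s(2y) = (1/(4517/5000) − 1)/(2) = 483/9034 ≈ 5.3465%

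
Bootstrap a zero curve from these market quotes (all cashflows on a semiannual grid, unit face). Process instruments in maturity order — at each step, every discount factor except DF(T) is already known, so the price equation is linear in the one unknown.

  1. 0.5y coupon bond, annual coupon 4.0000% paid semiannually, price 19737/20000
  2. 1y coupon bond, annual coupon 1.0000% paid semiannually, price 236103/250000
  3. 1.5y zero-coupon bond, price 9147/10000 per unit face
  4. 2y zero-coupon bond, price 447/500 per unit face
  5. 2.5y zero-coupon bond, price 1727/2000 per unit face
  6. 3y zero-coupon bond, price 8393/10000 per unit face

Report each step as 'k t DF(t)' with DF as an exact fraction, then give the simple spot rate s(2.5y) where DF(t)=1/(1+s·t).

step 1 [0.5y] bond c/2=1/50: DF=(19737/20000 − 1/50·(0))/(1+1/50) = 387/400 ≈ 0.967500
step 2 [1y] bond c/2=1/200: DF=(236103/250000 − 1/200·(0.967500))/(1+1/200) = 9349/10000 ≈ 0.934900
step 3 [1.5y] zero: DF = P = 9147/10000 ≈ 0.914700
step 4 [2y] zero: DF = P = 447/500 ≈ 0.894000
step 5 [2.5y] zero: DF = P = 1727/2000 ≈ 0.863500
step 6 [3y] zero: DF = P = 8393/10000 ≈ 0.839300

1 1/2 387/400
2 1 9349/10000
3 3/2 9147/10000
4 2 447/500
5 5/2 1727/2000
6 3 8393/10000
s(2.5y) = (1/(1727/2000) − 1)/(5/2) = 546/8635 ≈ 6.3231%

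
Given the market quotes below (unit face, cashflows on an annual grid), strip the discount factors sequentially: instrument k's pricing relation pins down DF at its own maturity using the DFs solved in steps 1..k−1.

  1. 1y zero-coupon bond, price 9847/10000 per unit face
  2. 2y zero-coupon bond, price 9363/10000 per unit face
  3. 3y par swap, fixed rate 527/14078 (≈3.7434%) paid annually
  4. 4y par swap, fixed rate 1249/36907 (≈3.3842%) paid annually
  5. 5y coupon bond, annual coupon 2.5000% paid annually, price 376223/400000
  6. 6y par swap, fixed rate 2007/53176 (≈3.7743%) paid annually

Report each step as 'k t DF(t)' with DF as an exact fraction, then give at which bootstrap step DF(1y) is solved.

1 1 9847/10000
2 2 9363/10000
3 3 4473/5000
4 4 8751/10000
5 5 2069/2500
6 6 7993/10000
DF(1y) is solved at step 1

step 1 [1y] zero: DF = P = 9847/10000 ≈ 0.984700
step 2 [2y] zero: DF = P = 9363/10000 ≈ 0.936300
step 3 [3y] swap r/1=527/14078: DF=(1 − 527/14078·(0.984700+0.936300))/(1+527/14078) = 4473/5000 ≈ 0.894600
step 4 [4y] swap r/1=1249/36907: DF=(1 − 1249/36907·(0.984700+0.936300+0.894600))/(1+1249/36907) = 8751/10000 ≈ 0.875100
step 5 [5y] bond c/1=1/40: DF=(376223/400000 − 1/40·(0.984700+0.936300+0.894600+0.875100))/(1+1/40) = 2069/2500 ≈ 0.827600
step 6 [6y] swap r/1=2007/53176: DF=(1 − 2007/53176·(0.984700+0.936300+0.894600+0.875100+0.827600))/(1+2007/53176) = 7993/10000 ≈ 0.799300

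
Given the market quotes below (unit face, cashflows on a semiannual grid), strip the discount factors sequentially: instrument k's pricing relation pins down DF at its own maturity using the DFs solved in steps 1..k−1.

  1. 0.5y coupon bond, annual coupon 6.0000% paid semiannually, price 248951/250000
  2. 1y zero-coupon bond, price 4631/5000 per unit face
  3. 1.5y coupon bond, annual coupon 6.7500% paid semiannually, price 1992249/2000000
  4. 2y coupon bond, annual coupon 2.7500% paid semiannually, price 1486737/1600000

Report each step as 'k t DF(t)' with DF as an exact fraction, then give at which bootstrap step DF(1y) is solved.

1 1/2 2417/2500
2 1 4631/5000
3 3/2 4509/5000
4 2 8787/10000
DF(1y) is solved at step 2

step 1 [0.5y] bond c/2=3/100: DF=(248951/250000 − 3/100·(0))/(1+3/100) = 2417/2500 ≈ 0.966800
step 2 [1y] zero: DF = P = 4631/5000 ≈ 0.926200
step 3 [1.5y] bond c/2=27/800: DF=(1992249/2000000 − 27/800·(0.966800+0.926200))/(1+27/800) = 4509/5000 ≈ 0.901800
step 4 [2y] bond c/2=11/800: DF=(1486737/1600000 − 11/800·(0.966800+0.926200+0.901800))/(1+11/800) = 8787/10000 ≈ 0.878700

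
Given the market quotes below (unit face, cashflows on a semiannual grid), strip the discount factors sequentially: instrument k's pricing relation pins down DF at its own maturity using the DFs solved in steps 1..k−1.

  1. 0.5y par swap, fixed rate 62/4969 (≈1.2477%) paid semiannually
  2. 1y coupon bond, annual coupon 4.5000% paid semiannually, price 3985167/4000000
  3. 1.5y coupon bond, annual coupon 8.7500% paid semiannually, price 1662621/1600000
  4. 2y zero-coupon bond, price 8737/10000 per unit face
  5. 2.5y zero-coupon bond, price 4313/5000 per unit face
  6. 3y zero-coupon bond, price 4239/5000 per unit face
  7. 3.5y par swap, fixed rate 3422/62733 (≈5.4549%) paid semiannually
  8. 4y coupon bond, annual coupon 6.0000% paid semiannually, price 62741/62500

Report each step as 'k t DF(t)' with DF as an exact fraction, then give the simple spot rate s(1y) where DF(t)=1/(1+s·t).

1 1/2 4969/5000
2 1 381/400
3 3/2 457/500
4 2 8737/10000
5 5/2 4313/5000
6 3 4239/5000
7 7/2 8289/10000
8 4 7919/10000
s(1y) = (1/(381/400) − 1)/(1) = 19/381 ≈ 4.9869%

step 1 [0.5y] swap r/2=31/4969: DF=(1 − 31/4969·(0))/(1+31/4969) = 4969/5000 ≈ 0.993800
step 2 [1y] bond c/2=9/400: DF=(3985167/4000000 − 9/400·(0.993800))/(1+9/400) = 381/400 ≈ 0.952500
step 3 [1.5y] bond c/2=7/160: DF=(1662621/1600000 − 7/160·(0.993800+0.952500))/(1+7/160) = 457/500 ≈ 0.914000
step 4 [2y] zero: DF = P = 8737/10000 ≈ 0.873700
step 5 [2.5y] zero: DF = P = 4313/5000 ≈ 0.862600
step 6 [3y] zero: DF = P = 4239/5000 ≈ 0.847800
step 7 [3.5y] swap r/2=1711/62733: DF=(1 − 1711/62733·(0.993800+0.952500+0.914000+0.873700+0.862600+0.847800))/(1+1711/62733) = 8289/10000 ≈ 0.828900
step 8 [4y] bond c/2=3/100: DF=(62741/62500 − 3/100·(0.993800+0.952500+0.914000+0.873700+0.862600+0.847800+0.828900))/(1+3/100) = 7919/10000 ≈ 0.791900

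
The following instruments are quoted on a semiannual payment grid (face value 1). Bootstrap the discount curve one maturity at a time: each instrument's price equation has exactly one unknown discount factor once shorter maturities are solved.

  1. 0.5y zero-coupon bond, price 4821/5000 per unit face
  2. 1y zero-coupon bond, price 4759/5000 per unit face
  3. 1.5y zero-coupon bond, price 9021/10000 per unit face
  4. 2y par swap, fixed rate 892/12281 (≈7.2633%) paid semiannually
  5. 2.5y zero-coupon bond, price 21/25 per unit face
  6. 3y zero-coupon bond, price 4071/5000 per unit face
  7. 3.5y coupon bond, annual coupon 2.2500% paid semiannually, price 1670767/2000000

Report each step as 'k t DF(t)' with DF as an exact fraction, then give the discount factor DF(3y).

1 1/2 4821/5000
2 1 4759/5000
3 3/2 9021/10000
4 2 4331/5000
5 5/2 21/25
6 3 4071/5000
7 7/2 7667/10000
DF(3y) = 4071/5000 ≈ 0.814200

step 1 [0.5y] zero: DF = P = 4821/5000 ≈ 0.964200
step 2 [1y] zero: DF = P = 4759/5000 ≈ 0.951800
step 3 [1.5y] zero: DF = P = 9021/10000 ≈ 0.902100
step 4 [2y] swap r/2=446/12281: DF=(1 − 446/12281·(0.964200+0.951800+0.902100))/(1+446/12281) = 4331/5000 ≈ 0.866200
step 5 [2.5y] zero: DF = P = 21/25 ≈ 0.840000
step 6 [3y] zero: DF = P = 4071/5000 ≈ 0.814200
step 7 [3.5y] bond c/2=9/800: DF=(1670767/2000000 − 9/800·(0.964200+0.951800+0.902100+0.866200+0.840000+0.814200))/(1+9/800) = 7667/10000 ≈ 0.766700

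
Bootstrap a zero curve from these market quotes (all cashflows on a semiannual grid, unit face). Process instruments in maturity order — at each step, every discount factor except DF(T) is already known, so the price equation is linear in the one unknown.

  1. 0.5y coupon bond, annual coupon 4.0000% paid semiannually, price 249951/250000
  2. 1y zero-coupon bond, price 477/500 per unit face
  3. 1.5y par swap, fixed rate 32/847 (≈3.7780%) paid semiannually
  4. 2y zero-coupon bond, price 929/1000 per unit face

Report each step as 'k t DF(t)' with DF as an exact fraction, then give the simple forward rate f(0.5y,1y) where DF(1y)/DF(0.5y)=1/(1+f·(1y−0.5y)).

1 1/2 4901/5000
2 1 477/500
3 3/2 591/625
4 2 929/1000
f(0.5y,1y) = ((4901/5000)/(477/500) − 1)/(1/2) = 131/2385 ≈ 5.4927%

step 1 [0.5y] bond c/2=1/50: DF=(249951/250000 − 1/50·(0))/(1+1/50) = 4901/5000 ≈ 0.980200
step 2 [1y] zero: DF = P = 477/500 ≈ 0.954000
step 3 [1.5y] swap r/2=16/847: DF=(1 − 16/847·(0.980200+0.954000))/(1+16/847) = 591/625 ≈ 0.945600
step 4 [2y] zero: DF = P = 929/1000 ≈ 0.929000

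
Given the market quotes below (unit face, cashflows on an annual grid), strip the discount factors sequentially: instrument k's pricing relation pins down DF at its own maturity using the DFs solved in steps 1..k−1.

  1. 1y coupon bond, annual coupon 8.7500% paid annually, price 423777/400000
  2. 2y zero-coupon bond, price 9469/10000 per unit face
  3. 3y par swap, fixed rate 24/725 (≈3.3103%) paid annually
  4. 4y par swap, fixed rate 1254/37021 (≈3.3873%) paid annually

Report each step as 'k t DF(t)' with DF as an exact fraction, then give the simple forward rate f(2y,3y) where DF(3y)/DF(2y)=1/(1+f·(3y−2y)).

1 1 4871/5000
2 2 9469/10000
3 3 1133/1250
4 4 4373/5000
f(2y,3y) = ((9469/10000)/(1133/1250) − 1)/(1) = 405/9064 ≈ 4.4682%

step 1 [1y] bond c/1=7/80: DF=(423777/400000 − 7/80·(0))/(1+7/80) = 4871/5000 ≈ 0.974200
step 2 [2y] zero: DF = P = 9469/10000 ≈ 0.946900
step 3 [3y] swap r/1=24/725: DF=(1 − 24/725·(0.974200+0.946900))/(1+24/725) = 1133/1250 ≈ 0.906400
step 4 [4y] swap r/1=1254/37021: DF=(1 − 1254/37021·(0.974200+0.946900+0.906400))/(1+1254/37021) = 4373/5000 ≈ 0.874600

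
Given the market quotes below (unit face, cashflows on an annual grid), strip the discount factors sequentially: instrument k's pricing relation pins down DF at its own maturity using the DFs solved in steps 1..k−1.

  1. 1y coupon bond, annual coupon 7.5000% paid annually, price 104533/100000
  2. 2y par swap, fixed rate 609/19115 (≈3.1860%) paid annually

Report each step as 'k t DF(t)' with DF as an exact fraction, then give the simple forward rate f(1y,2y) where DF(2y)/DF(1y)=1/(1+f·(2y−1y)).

step 1 [1y] bond c/1=3/40: DF=(104533/100000 − 3/40·(0))/(1+3/40) = 2431/2500 ≈ 0.972400
step 2 [2y] swap r/1=609/19115: DF=(1 − 609/19115·(0.972400))/(1+609/19115) = 9391/10000 ≈ 0.939100

1 1 2431/2500
2 2 9391/10000
f(1y,2y) = ((2431/2500)/(9391/10000) − 1)/(1) = 333/9391 ≈ 3.5459%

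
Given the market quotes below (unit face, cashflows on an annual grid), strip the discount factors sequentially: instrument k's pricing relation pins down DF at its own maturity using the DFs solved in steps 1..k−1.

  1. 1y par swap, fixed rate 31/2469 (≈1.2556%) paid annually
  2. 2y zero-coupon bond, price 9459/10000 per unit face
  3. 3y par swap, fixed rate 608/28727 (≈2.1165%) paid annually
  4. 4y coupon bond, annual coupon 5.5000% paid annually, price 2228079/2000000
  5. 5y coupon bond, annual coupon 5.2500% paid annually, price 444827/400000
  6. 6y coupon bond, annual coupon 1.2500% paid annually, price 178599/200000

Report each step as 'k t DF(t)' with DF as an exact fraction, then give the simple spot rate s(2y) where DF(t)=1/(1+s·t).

1 1 2469/2500
2 2 9459/10000
3 3 587/625
4 4 4531/5000
5 5 8681/10000
6 6 4123/5000
s(2y) = (1/(9459/10000) − 1)/(2) = 541/18918 ≈ 2.8597%

step 1 [1y] swap r/1=31/2469: DF=(1 − 31/2469·(0))/(1+31/2469) = 2469/2500 ≈ 0.987600
step 2 [2y] zero: DF = P = 9459/10000 ≈ 0.945900
step 3 [3y] swap r/1=608/28727: DF=(1 − 608/28727·(0.987600+0.945900))/(1+608/28727) = 587/625 ≈ 0.939200
step 4 [4y] bond c/1=11/200: DF=(2228079/2000000 − 11/200·(0.987600+0.945900+0.939200))/(1+11/200) = 4531/5000 ≈ 0.906200
step 5 [5y] bond c/1=21/400: DF=(444827/400000 − 21/400·(0.987600+0.945900+0.939200+0.906200))/(1+21/400) = 8681/10000 ≈ 0.868100
step 6 [6y] bond c/1=1/80: DF=(178599/200000 − 1/80·(0.987600+0.945900+0.939200+0.906200+0.868100))/(1+1/80) = 4123/5000 ≈ 0.824600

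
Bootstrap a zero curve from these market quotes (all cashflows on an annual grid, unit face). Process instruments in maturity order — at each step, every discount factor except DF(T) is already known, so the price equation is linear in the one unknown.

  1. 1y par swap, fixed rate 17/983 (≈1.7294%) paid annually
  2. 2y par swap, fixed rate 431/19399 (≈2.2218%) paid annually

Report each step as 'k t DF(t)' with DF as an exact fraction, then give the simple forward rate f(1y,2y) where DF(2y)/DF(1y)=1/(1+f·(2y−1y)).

step 1 [1y] swap r/1=17/983: DF=(1 − 17/983·(0))/(1+17/983) = 983/1000 ≈ 0.983000
step 2 [2y] swap r/1=431/19399: DF=(1 − 431/19399·(0.983000))/(1+431/19399) = 9569/10000 ≈ 0.956900

1 1 983/1000
2 2 9569/10000
f(1y,2y) = ((983/1000)/(9569/10000) − 1)/(1) = 261/9569 ≈ 2.7276%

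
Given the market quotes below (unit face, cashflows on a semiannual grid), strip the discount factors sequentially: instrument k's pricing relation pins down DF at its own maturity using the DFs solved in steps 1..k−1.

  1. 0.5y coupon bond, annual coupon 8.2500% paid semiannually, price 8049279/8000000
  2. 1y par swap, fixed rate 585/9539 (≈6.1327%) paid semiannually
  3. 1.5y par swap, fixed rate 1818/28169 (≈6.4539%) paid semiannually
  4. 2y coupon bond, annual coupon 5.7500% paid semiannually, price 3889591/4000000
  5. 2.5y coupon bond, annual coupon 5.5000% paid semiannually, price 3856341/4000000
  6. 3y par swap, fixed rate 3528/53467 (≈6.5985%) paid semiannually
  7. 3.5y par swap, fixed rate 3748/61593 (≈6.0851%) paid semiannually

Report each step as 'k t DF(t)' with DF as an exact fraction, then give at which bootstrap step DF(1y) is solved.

1 1/2 9663/10000
2 1 1883/2000
3 3/2 9091/10000
4 2 1733/2000
5 5/2 8397/10000
6 3 2059/2500
7 7/2 4063/5000
DF(1y) is solved at step 2

step 1 [0.5y] bond c/2=33/800: DF=(8049279/8000000 − 33/800·(0))/(1+33/800) = 9663/10000 ≈ 0.966300
step 2 [1y] swap r/2=585/19078: DF=(1 − 585/19078·(0.966300))/(1+585/19078) = 1883/2000 ≈ 0.941500
step 3 [1.5y] swap r/2=909/28169: DF=(1 − 909/28169·(0.966300+0.941500))/(1+909/28169) = 9091/10000 ≈ 0.909100
step 4 [2y] bond c/2=23/800: DF=(3889591/4000000 − 23/800·(0.966300+0.941500+0.909100))/(1+23/800) = 1733/2000 ≈ 0.866500
step 5 [2.5y] bond c/2=11/400: DF=(3856341/4000000 − 11/400·(0.966300+0.941500+0.909100+0.866500))/(1+11/400) = 8397/10000 ≈ 0.839700
step 6 [3y] swap r/2=1764/53467: DF=(1 − 1764/53467·(0.966300+0.941500+0.909100+0.866500+0.839700))/(1+1764/53467) = 2059/2500 ≈ 0.823600
step 7 [3.5y] swap r/2=1874/61593: DF=(1 − 1874/61593·(0.966300+0.941500+0.909100+0.866500+0.839700+0.823600))/(1+1874/61593) = 4063/5000 ≈ 0.812600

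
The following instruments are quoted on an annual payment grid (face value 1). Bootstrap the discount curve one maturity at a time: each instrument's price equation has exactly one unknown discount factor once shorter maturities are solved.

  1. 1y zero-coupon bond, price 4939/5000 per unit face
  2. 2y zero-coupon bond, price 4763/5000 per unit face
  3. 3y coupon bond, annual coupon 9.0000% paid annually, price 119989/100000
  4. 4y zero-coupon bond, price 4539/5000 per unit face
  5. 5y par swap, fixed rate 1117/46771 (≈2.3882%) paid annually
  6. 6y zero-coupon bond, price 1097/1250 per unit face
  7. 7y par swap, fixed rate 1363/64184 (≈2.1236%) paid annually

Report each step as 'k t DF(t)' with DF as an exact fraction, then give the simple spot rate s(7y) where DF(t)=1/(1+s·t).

step 1 [1y] zero: DF = P = 4939/5000 ≈ 0.987800
step 2 [2y] zero: DF = P = 4763/5000 ≈ 0.952600
step 3 [3y] bond c/1=9/100: DF=(119989/100000 − 9/100·(0.987800+0.952600))/(1+9/100) = 4703/5000 ≈ 0.940600
step 4 [4y] zero: DF = P = 4539/5000 ≈ 0.907800
step 5 [5y] swap r/1=1117/46771: DF=(1 − 1117/46771·(0.987800+0.952600+0.940600+0.907800))/(1+1117/46771) = 8883/10000 ≈ 0.888300
step 6 [6y] zero: DF = P = 1097/1250 ≈ 0.877600
step 7 [7y] swap r/1=1363/64184: DF=(1 − 1363/64184·(0.987800+0.952600+0.940600+0.907800+0.888300+0.877600))/(1+1363/64184) = 8637/10000 ≈ 0.863700

1 1 4939/5000
2 2 4763/5000
3 3 4703/5000
4 4 4539/5000
5 5 8883/10000
6 6 1097/1250
7 7 8637/10000
s(7y) = (1/(8637/10000) − 1)/(7) = 1363/60459 ≈ 2.2544%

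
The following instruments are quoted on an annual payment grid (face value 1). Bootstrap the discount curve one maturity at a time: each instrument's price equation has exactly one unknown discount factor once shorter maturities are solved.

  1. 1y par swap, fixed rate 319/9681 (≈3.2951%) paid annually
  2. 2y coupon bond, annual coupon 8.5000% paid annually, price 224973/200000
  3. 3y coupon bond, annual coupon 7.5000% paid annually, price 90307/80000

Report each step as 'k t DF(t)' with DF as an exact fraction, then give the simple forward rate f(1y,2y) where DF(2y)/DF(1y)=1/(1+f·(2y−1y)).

step 1 [1y] swap r/1=319/9681: DF=(1 − 319/9681·(0))/(1+319/9681) = 9681/10000 ≈ 0.968100
step 2 [2y] bond c/1=17/200: DF=(224973/200000 − 17/200·(0.968100))/(1+17/200) = 9609/10000 ≈ 0.960900
step 3 [3y] bond c/1=3/40: DF=(90307/80000 − 3/40·(0.968100+0.960900))/(1+3/40) = 1831/2000 ≈ 0.915500

1 1 9681/10000
2 2 9609/10000
3 3 1831/2000
f(1y,2y) = ((9681/10000)/(9609/10000) − 1)/(1) = 24/3203 ≈ 0.7493%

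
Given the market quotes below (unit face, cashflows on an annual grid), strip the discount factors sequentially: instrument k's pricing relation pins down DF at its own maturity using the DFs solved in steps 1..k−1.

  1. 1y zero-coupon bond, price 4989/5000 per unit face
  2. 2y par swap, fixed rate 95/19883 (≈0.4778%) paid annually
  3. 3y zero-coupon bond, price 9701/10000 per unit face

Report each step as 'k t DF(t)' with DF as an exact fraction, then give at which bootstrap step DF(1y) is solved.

step 1 [1y] zero: DF = P = 4989/5000 ≈ 0.997800
step 2 [2y] swap r/1=95/19883: DF=(1 − 95/19883·(0.997800))/(1+95/19883) = 1981/2000 ≈ 0.990500
step 3 [3y] zero: DF = P = 9701/10000 ≈ 0.970100

1 1 4989/5000
2 2 1981/2000
3 3 9701/10000
DF(1y) is solved at step 1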